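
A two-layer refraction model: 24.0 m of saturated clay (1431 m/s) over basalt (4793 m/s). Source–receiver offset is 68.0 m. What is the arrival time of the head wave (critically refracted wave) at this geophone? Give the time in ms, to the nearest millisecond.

46 ms

θ_c = arcsin(V₁/V₂) = arcsin(1431/4793) = 17.37°, cos θ_c = 0.9544.
Intercept time tᵢ = 2h cos θ_c / V₁ = 2·24.0·0.9544/1431 = 0.03201 s.
t = x/V₂ + tᵢ = 68.0/4793 + 0.03201 = 0.04620 s.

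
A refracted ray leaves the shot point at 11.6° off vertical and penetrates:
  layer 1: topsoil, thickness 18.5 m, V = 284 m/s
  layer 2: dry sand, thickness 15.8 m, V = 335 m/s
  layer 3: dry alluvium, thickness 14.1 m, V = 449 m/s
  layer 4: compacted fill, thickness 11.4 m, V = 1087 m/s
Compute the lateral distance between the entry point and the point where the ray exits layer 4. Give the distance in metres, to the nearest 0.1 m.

Apply Snell's law at each interface; in layer i the horizontal offset is hᵢ·tan θᵢ.
Layer 1: θ = 11.60°; offset = 18.5·tan 11.60° = 3.798 m.
Layer 2: sin θ = 335·sin 11.6°/284 = 0.2372, θ = 13.72°; offset = 15.8·tan 13.72° = 3.858 m.
Layer 3: sin θ = 449·sin 11.6°/284 = 0.3179, θ = 18.54°; offset = 14.1·tan 18.54° = 4.728 m.
Layer 4: sin θ = 1087·sin 11.6°/284 = 0.7696, θ = 50.32°; offset = 11.4·tan 50.32° = 13.741 m.
Summing the layer offsets gives 26.124 m.

26.1 m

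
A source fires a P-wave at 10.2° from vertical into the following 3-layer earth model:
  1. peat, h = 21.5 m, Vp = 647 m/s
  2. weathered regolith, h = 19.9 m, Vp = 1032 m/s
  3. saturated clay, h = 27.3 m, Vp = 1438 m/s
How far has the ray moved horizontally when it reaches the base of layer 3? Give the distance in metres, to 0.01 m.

Apply Snell's law at each interface; in layer i the horizontal offset is hᵢ·tan θᵢ.
Layer 1: θ = 10.20°; offset = 21.5·tan 10.20° = 3.8685 m.
Layer 2: sin θ = 1032·sin 10.2°/647 = 0.2825, θ = 16.41°; offset = 19.9·tan 16.41° = 5.8596 m.
Layer 3: sin θ = 1438·sin 10.2°/647 = 0.3936, θ = 23.18°; offset = 27.3·tan 23.18° = 11.6882 m.
Total horizontal offset = 21.4162 m.

21.42 m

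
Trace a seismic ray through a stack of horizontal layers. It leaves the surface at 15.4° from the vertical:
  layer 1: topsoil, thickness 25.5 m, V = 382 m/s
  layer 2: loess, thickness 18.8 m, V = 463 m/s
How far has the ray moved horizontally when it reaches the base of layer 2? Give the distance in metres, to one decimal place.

p = sin θ₁/V₁ = sin 15.4°/382 = 6.9517e-04 s/m is conserved through the stack.
Layer 1: θ = 15.40°; offset = 25.5·tan 15.40° = 7.024 m.
Layer 2: sin θ = p·463 = 0.3219 → θ = 18.78°; offset = 18.8·tan 18.78° = 6.391 m.
Σ offsets = 13.415 m.

13.4 m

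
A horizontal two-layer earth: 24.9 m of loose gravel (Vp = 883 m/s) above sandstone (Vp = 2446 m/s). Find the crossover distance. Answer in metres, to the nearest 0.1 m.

x_cross = 2h·√((V₂+V₁)/(V₂−V₁)).
(V₂+V₁)/(V₂−V₁) = (2446+883)/(2446−883) = 2.1299; √ = 1.4594.
x_cross = 2·24.9·1.4594 = 72.68 m.

72.7 m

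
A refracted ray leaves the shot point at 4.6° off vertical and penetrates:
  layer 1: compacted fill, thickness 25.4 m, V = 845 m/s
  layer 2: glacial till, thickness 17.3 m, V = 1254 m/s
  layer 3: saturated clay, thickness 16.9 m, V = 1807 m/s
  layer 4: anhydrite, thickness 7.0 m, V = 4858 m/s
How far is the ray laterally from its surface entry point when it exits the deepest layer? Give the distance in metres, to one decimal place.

p = sin θ₁/V₁ = sin 4.6°/845 = 9.4910e-05 s/m is conserved through the stack.
Layer 1: θ = 4.60°; offset = 25.4·tan 4.60° = 2.044 m.
Layer 2: sin θ = p·1254 = 0.1190 → θ = 6.84°; offset = 17.3·tan 6.84° = 2.074 m.
Layer 3: sin θ = p·1807 = 0.1715 → θ = 9.88°; offset = 16.9·tan 9.88° = 2.942 m.
Layer 4: sin θ = p·4858 = 0.4611 → θ = 27.46°; offset = 7.0·tan 27.46° = 3.637 m.
Total horizontal offset = 10.697 m.

10.7 m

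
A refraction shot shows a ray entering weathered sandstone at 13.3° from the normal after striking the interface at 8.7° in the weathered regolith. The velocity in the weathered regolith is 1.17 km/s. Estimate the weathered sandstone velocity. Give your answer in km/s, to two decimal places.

sin 8.7° = 0.1513; sin 13.3° = 0.2300.
V₂ = V₁·(sin θ₂/sin θ₁) = 1.17·(0.2300/0.1513) = 1.78 km/s.

1.78 km/s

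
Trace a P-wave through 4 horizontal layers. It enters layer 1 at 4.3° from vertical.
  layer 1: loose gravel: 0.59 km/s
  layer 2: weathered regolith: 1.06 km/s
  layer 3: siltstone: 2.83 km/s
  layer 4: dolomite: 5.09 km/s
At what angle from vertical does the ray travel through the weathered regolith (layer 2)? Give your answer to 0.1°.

Ray parameter p = sin 4.3° / 0.59 = 1.2708e-01 s/km.
sin θ_2 = p·V_2 = 1.2708e-01 × 1.06 = 0.1347.
θ_2 = arcsin 0.1347 = 7.74°.

7.7°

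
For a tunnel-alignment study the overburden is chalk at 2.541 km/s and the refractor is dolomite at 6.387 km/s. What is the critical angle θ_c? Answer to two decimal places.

Critical incidence: sin θ_c = V₁/V₂ = 2.541/6.387 = 0.3978.
θ_c = arcsin 0.3978 = 23.44°.

23.44°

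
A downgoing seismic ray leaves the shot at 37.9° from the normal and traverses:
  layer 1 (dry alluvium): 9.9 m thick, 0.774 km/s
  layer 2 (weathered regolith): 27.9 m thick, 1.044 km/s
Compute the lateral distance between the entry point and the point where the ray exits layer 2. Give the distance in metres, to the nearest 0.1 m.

49.0 m

Ray parameter p = sin 37.9° / 0.774 km/s = 7.9365e-01 s/km.
Layer 1: θ = 37.90°; offset = 9.9·tan 37.90° = 7.707 m.
Layer 2: sin θ = p·1.044 = 0.8286 → θ = 55.95°; offset = 27.9·tan 55.95° = 41.289 m.
Σ offsets = 48.996 m.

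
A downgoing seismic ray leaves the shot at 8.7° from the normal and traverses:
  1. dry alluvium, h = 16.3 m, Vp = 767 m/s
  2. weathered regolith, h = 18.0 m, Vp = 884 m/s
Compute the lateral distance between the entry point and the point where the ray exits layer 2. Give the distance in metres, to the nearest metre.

6 m

p = sin θ₁/V₁ = sin 8.7°/767 = 1.9721e-04 s/m is conserved through the stack.
Layer 1: θ = 8.70°; offset = 16.3·tan 8.70° = 2.494 m.
Layer 2: sin θ = p·884 = 0.1743 → θ = 10.04°; offset = 18.0·tan 10.04° = 3.187 m.
Summing the layer offsets gives 5.681 m.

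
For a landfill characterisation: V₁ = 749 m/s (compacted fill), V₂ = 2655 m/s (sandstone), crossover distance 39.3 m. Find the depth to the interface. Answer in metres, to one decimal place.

14.7 m

x_cross = 2h·√((V₂+V₁)/(V₂−V₁)) → h = x_cross / (2·√((V₂+V₁)/(V₂−V₁))).
√((V₂+V₁)/(V₂−V₁)) = √((2655+749)/(2655−749)) = 1.3364.
h = 39.3 / (2·1.3364) = 14.70 m.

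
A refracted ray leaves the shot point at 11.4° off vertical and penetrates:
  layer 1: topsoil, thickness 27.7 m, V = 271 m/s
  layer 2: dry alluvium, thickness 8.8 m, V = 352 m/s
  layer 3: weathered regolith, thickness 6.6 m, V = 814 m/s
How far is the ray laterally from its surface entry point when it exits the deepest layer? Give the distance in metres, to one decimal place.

12.8 m

p = sin θ₁/V₁ = sin 11.4°/271 = 7.2936e-04 s/m is conserved through the stack.
Layer 1: θ = 11.40°; offset = 27.7·tan 11.40° = 5.585 m.
Layer 2: sin θ = p·352 = 0.2567 → θ = 14.88°; offset = 8.8·tan 14.88° = 2.338 m.
Layer 3: sin θ = p·814 = 0.5937 → θ = 36.42°; offset = 6.6·tan 36.42° = 4.870 m.
Summing the layer offsets gives 12.792 m.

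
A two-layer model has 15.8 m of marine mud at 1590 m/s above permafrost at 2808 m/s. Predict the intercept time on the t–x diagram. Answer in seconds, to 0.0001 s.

θ_c = arcsin(V₁/V₂) = arcsin(1590/2808) = 34.49°; cos θ_c = 0.8242.
tᵢ = 2h·cos θ_c / V₁ = 2·15.8·0.8242 / 1590 = 0.01638 s.

0.0164 s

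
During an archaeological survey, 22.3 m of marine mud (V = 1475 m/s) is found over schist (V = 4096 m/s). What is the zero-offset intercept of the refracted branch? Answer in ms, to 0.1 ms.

28.2 ms

tᵢ = 2h·√(V₂²−V₁²)/(V₁V₂).
√(V₂²−V₁²) = √(4096²−1475²) = 3821.2 m/s.
tᵢ = 2·22.3·3821.2/(1475·4096) = 0.02821 s.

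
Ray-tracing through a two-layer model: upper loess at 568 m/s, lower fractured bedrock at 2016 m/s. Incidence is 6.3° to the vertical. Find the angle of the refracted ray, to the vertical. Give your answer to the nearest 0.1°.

sin θ₁/V₁ = sin θ₂/V₂ ⇒ sin θ₂ = 2016·sin 6.3°/568 = 2016·0.1097/568 = 0.3895.
θ₂ = arcsin 0.3895 = 22.92° from the normal.

22.9°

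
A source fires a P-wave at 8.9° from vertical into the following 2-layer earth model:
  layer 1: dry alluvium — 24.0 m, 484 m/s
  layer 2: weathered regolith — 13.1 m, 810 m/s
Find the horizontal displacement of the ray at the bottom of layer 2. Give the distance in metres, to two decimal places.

Ray parameter p = sin 8.9° / 484 m/s = 3.1965e-04 s/m.
Layer 1: θ = 8.90°; offset = 24.0·tan 8.90° = 3.7583 m.
Layer 2: sin θ = p·810 = 0.2589 → θ = 15.01°; offset = 13.1·tan 15.01° = 3.5115 m.
Σ offsets = 7.2698 m.

7.27 m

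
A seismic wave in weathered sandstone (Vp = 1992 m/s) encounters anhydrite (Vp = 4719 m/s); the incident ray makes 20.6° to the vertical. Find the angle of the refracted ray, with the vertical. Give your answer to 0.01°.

56.46°

Snell's law: sin θ₂ = (V₂/V₁)·sin θ₁ = (4719/1992)·sin 20.6° = 0.8335.
θ₂ = arcsin 0.8335 = 56.46° from the normal.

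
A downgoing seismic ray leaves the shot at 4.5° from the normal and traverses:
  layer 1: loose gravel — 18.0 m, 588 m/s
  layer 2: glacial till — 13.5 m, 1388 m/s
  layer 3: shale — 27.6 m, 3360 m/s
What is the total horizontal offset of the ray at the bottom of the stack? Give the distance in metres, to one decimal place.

17.8 m

Ray parameter p = sin 4.5° / 588 m/s = 1.3343e-04 s/m.
Layer 1: θ = 4.50°; offset = 18.0·tan 4.50° = 1.417 m.
Layer 2: sin θ = p·1388 = 0.1852 → θ = 10.67°; offset = 13.5·tan 10.67° = 2.544 m.
Layer 3: sin θ = p·3360 = 0.4483 → θ = 26.64°; offset = 27.6·tan 26.64° = 13.843 m.
Summing the layer offsets gives 17.804 m.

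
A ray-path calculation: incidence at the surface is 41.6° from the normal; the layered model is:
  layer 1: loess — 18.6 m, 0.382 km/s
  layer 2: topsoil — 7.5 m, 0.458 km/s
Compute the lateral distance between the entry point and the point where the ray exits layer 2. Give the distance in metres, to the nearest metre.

26 m

Apply Snell's law at each interface; in layer i the horizontal offset is hᵢ·tan θᵢ.
Layer 1: θ = 41.60°; offset = 18.6·tan 41.60° = 16.514 m.
Layer 2: sin θ = 0.458·sin 41.6°/0.382 = 0.7960, θ = 52.75°; offset = 7.5·tan 52.75° = 9.863 m.
Total horizontal offset = 26.377 m.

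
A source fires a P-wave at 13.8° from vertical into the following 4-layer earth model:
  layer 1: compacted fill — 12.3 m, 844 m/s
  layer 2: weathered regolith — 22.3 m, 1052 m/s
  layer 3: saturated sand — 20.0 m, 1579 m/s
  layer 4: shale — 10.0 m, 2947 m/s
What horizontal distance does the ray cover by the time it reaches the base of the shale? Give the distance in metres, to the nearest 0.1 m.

35.0 m

p = sin θ₁/V₁ = sin 13.8°/844 = 2.8262e-04 s/m is conserved through the stack.
Layer 1: θ = 13.80°; offset = 12.3·tan 13.80° = 3.021 m.
Layer 2: sin θ = p·1052 = 0.2973 → θ = 17.30°; offset = 22.3·tan 17.30° = 6.944 m.
Layer 3: sin θ = p·1579 = 0.4463 → θ = 26.50°; offset = 20.0·tan 26.50° = 9.973 m.
Layer 4: sin θ = p·2947 = 0.8329 → θ = 56.40°; offset = 10.0·tan 56.40° = 15.049 m.
Total horizontal offset = 34.988 m.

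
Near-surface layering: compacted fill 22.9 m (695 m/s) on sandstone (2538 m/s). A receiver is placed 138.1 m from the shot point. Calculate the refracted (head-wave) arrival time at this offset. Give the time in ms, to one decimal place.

θ_c = arcsin(V₁/V₂) = arcsin(695/2538) = 15.89°, cos θ_c = 0.9618.
Intercept time tᵢ = 2h cos θ_c / V₁ = 2·22.9·0.9618/695 = 0.06338 s.
t = x/V₂ + tᵢ = 138.1/2538 + 0.06338 = 0.11779 s.

117.8 ms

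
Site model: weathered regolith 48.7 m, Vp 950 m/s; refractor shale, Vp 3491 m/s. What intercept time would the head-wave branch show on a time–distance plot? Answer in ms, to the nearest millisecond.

tᵢ = 2h·√(V₂²−V₁²)/(V₁V₂).
√(V₂²−V₁²) = √(3491²−950²) = 3359.3 m/s.
tᵢ = 2·48.7·3359.3/(950·3491) = 0.09866 s.

99 ms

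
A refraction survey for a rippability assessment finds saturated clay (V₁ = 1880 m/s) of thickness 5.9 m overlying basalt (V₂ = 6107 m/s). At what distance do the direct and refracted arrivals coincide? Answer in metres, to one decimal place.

16.2 m

x_cross = 2h·√((V₂+V₁)/(V₂−V₁)).
(V₂+V₁)/(V₂−V₁) = (6107+1880)/(6107−1880) = 1.8895; √ = 1.3746.
x_cross = 2·5.9·1.3746 = 16.22 m.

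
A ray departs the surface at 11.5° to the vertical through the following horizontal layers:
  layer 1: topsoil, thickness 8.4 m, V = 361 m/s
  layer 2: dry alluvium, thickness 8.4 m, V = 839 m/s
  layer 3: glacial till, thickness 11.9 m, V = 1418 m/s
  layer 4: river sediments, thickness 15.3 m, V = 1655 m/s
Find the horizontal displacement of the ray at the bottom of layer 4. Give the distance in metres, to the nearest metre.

56 m

Apply Snell's law at each interface; in layer i the horizontal offset is hᵢ·tan θᵢ.
Layer 1: θ = 11.50°; offset = 8.4·tan 11.50° = 1.709 m.
Layer 2: sin θ = 839·sin 11.5°/361 = 0.4634, θ = 27.60°; offset = 8.4·tan 27.60° = 4.392 m.
Layer 3: sin θ = 1418·sin 11.5°/361 = 0.7831, θ = 51.55°; offset = 11.9·tan 51.55° = 14.985 m.
Layer 4: sin θ = 1655·sin 11.5°/361 = 0.9140, θ = 66.06°; offset = 15.3·tan 66.06° = 34.468 m.
Total horizontal offset = 55.554 m.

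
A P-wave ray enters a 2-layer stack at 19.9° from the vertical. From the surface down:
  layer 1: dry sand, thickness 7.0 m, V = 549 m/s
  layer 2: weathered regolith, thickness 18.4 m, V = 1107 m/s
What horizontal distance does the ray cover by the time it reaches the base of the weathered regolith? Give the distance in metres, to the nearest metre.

Apply Snell's law at each interface; in layer i the horizontal offset is hᵢ·tan θᵢ.
Layer 1: θ = 19.90°; offset = 7.0·tan 19.90° = 2.534 m.
Layer 2: sin θ = 1107·sin 19.9°/549 = 0.6863, θ = 43.34°; offset = 18.4·tan 43.34° = 17.364 m.
Σ offsets = 19.898 m.

20 m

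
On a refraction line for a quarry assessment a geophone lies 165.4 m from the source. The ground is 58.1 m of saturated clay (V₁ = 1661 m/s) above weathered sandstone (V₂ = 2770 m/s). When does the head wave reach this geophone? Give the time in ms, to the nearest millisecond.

θ_c = arcsin(V₁/V₂) = arcsin(1661/2770) = 36.84°, cos θ_c = 0.8003.
Intercept time tᵢ = 2h cos θ_c / V₁ = 2·58.1·0.8003/1661 = 0.05599 s.
t = x/V₂ + tᵢ = 165.4/2770 + 0.05599 = 0.11570 s.

116 ms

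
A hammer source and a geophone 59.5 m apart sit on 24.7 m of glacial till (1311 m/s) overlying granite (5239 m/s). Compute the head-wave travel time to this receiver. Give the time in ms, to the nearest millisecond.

48 ms

θ_c = arcsin(V₁/V₂) = arcsin(1311/5239) = 14.49°, cos θ_c = 0.9682.
Intercept time tᵢ = 2h cos θ_c / V₁ = 2·24.7·0.9682/1311 = 0.03648 s.
t = x/V₂ + tᵢ = 59.5/5239 + 0.03648 = 0.04784 s.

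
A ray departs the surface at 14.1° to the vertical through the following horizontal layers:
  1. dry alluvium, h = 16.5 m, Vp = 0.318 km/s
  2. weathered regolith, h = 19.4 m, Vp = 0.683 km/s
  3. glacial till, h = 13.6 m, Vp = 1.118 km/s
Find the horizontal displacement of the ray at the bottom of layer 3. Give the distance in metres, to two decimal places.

38.62 m

p = sin θ₁/V₁ = sin 14.1°/0.318 = 7.6608e-01 s/km is conserved through the stack.
Layer 1: θ = 14.10°; offset = 16.5·tan 14.10° = 4.1445 m.
Layer 2: sin θ = p·0.683 = 0.5232 → θ = 31.55°; offset = 19.4·tan 31.55° = 11.9114 m.
Layer 3: sin θ = p·1.118 = 0.8565 → θ = 58.92°; offset = 13.6·tan 58.92° = 22.5663 m.
Summing the layer offsets gives 38.6223 m.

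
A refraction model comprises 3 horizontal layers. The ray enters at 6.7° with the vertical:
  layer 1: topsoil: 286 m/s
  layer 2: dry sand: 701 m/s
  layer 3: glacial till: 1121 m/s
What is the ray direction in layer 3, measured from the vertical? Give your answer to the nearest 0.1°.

Ray parameter p = sin 6.7° / 286 = 4.0794e-04 s/m.
sin θ_3 = p·V_3 = 4.0794e-04 × 1121 = 0.4573.
θ_3 = 27.21° from the vertical.

27.2°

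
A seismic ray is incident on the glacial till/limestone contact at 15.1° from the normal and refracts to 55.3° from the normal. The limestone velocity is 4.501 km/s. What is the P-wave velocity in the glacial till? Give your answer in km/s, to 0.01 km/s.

Snell's law: sin 15.1°/V₁ = sin 55.3°/V₂.
V₁ = V₂·sin 15.1°/sin 55.3° = 4.501 × 0.3169 = 1.43 km/s.

1.43 km/s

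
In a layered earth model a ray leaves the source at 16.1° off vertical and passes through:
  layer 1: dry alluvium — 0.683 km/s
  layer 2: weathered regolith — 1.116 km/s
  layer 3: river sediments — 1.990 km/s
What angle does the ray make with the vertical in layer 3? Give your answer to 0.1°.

Snell's law across each interface conserves sin θ / V, so sin θ_3 = V_3·sin θ₁/V₁.
sin θ_3 = 1.990 × sin 16.1° / 0.683 = 0.8080.
θ_3 = 53.90° from the vertical.

53.9°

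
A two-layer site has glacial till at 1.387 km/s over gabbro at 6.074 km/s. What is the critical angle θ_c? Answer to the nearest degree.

Critical incidence: sin θ_c = V₁/V₂ = 1.387/6.074 = 0.2284.
θ_c = arcsin 0.2284 = 13.20°.

13°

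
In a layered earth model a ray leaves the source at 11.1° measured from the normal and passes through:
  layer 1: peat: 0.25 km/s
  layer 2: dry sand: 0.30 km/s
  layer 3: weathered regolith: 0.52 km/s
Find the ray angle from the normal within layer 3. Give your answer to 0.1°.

23.6°

Snell's law across each interface conserves sin θ / V, so sin θ_3 = V_3·sin θ₁/V₁.
sin θ_3 = 0.52 × sin 11.1° / 0.25 = 0.4004.
θ_3 = arcsin 0.4004 = 23.61°.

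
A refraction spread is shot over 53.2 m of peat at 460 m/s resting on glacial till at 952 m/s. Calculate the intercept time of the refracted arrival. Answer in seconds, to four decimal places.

tᵢ = 2h·√(V₂²−V₁²)/(V₁V₂).
√(V₂²−V₁²) = √(952²−460²) = 833.5 m/s.
tᵢ = 2·53.2·833.5/(460·952) = 0.20251 s.

0.2025 s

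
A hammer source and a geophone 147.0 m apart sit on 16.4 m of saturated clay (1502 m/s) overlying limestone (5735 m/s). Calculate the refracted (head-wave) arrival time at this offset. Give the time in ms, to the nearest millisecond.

47 ms

t = x/V₂ + 2h·√(V₂²−V₁²)/(V₁V₂).
√(V₂²−V₁²) = √(5735²−1502²) = 5534.8 m/s; delay term = 2·16.4·5534.8/(1502·5735) = 0.02108 s.
t = 147.0/5735 + 0.02108 = 0.04671 s.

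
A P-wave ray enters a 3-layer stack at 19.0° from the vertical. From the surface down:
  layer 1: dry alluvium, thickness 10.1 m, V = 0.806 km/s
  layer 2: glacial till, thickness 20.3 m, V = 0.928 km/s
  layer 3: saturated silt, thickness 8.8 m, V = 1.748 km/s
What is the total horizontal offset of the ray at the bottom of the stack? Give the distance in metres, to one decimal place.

Ray parameter p = sin 19.0° / 0.806 km/s = 4.0393e-01 s/km.
Layer 1: θ = 19.00°; offset = 10.1·tan 19.00° = 3.478 m.
Layer 2: sin θ = p·0.928 = 0.3748 → θ = 22.01°; offset = 20.3·tan 22.01° = 8.208 m.
Layer 3: sin θ = p·1.748 = 0.7061 → θ = 44.92°; offset = 8.8·tan 44.92° = 8.774 m.
Summing the layer offsets gives 20.460 m.

20.5 m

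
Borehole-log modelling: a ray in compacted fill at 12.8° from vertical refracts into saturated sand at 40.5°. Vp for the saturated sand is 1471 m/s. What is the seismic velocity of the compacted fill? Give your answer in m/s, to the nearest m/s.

sin 12.8° = 0.2215; sin 40.5° = 0.6494.
V₁ = V₂·(sin θ₁/sin θ₂) = 1471·(0.2215/0.6494) = 501.81 m/s.

502 m/s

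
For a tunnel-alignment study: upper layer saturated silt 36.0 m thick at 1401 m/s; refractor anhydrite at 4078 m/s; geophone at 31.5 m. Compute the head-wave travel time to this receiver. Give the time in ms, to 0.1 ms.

θ_c = arcsin(V₁/V₂) = arcsin(1401/4078) = 20.09°, cos θ_c = 0.9391.
Intercept time tᵢ = 2h cos θ_c / V₁ = 2·36.0·0.9391/1401 = 0.04826 s.
t = x/V₂ + tᵢ = 31.5/4078 + 0.04826 = 0.05599 s.

56.0 ms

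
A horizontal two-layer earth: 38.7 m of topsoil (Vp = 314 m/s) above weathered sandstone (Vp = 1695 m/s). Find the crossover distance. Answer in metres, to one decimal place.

θ_c = arcsin(314/1695) = 10.68°, so cos θ_c = 0.9827 and tᵢ = 2h cos θ_c/V₁ = 0.2422 s.
At crossover x/V₁ = x/V₂ + tᵢ ⇒ x = tᵢ/(1/V₁ − 1/V₂) = 0.24223/(3.1847e-03 − 5.8997e-04) = 93.35 m.

93.4 m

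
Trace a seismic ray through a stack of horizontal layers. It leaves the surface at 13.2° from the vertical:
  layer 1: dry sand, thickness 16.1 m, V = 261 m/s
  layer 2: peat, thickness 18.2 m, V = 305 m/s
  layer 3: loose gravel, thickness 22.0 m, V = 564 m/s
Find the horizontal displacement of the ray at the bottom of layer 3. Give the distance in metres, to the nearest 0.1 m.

Apply Snell's law at each interface; in layer i the horizontal offset is hᵢ·tan θᵢ.
Layer 1: θ = 13.20°; offset = 16.1·tan 13.20° = 3.776 m.
Layer 2: sin θ = 305·sin 13.2°/261 = 0.2668, θ = 15.48°; offset = 18.2·tan 15.48° = 5.039 m.
Layer 3: sin θ = 564·sin 13.2°/261 = 0.4934, θ = 29.57°; offset = 22.0·tan 29.57° = 12.481 m.
Σ offsets = 21.297 m.

21.3 m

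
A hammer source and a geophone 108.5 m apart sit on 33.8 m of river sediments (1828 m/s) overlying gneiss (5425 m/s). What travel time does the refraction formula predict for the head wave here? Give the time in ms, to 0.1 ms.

54.8 ms

t = x/V₂ + 2h·√(V₂²−V₁²)/(V₁V₂).
√(V₂²−V₁²) = √(5425²−1828²) = 5107.7 m/s; delay term = 2·33.8·5107.7/(1828·5425) = 0.03482 s.
t = 108.5/5425 + 0.03482 = 0.05482 s.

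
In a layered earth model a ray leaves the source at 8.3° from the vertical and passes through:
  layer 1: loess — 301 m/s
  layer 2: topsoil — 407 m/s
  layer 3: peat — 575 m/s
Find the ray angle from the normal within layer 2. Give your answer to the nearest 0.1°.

Ray parameter p = sin 8.3° / 301 = 4.7959e-04 s/m.
sin θ_2 = p·V_2 = 4.7959e-04 × 407 = 0.1952.
θ_2 = arcsin 0.1952 = 11.26°.

11.3°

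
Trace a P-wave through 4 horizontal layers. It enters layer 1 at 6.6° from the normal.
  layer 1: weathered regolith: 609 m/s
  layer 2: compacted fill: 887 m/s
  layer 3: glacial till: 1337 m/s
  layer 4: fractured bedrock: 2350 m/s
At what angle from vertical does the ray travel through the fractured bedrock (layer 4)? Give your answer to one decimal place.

26.3°

Snell's law across each interface conserves sin θ / V, so sin θ_4 = V_4·sin θ₁/V₁.
sin θ_4 = 2350 × sin 6.6° / 609 = 0.4435.
θ_4 = 26.33° from the vertical.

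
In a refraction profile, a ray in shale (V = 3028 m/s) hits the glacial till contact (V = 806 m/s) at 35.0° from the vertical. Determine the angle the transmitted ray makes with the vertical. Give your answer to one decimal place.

Snell's law: sin θ₂ = (V₂/V₁)·sin θ₁ = (806/3028)·sin 35.0° = 0.1527.
θ₂ = arcsin 0.1527 = 8.78° from the normal.

8.8°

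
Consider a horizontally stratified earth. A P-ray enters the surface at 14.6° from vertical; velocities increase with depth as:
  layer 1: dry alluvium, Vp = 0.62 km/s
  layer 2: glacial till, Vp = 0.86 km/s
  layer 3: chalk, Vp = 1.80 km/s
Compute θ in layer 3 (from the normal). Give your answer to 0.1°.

47.0°

Snell's law across each interface conserves sin θ / V, so sin θ_3 = V_3·sin θ₁/V₁.
sin θ_3 = 1.80 × sin 14.6° / 0.62 = 0.7318.
θ_3 = arcsin 0.7318 = 47.04°.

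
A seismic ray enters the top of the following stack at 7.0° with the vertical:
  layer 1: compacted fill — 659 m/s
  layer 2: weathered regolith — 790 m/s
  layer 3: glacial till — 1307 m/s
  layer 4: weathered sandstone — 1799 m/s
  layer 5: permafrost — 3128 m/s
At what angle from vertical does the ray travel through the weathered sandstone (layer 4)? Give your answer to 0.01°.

19.43°

Ray parameter p = sin 7.0° / 659 = 1.8493e-04 s/m.
sin θ_4 = p·V_4 = 1.8493e-04 × 1799 = 0.3327.
θ_4 = 19.43° from the vertical.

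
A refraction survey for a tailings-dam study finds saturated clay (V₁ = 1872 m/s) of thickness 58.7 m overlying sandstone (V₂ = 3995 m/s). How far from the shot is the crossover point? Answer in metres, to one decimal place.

195.2 m

x_cross = 2h·√((V₂+V₁)/(V₂−V₁)).
(V₂+V₁)/(V₂−V₁) = (3995+1872)/(3995−1872) = 2.7635; √ = 1.6624.
x_cross = 2·58.7·1.6624 = 195.16 m.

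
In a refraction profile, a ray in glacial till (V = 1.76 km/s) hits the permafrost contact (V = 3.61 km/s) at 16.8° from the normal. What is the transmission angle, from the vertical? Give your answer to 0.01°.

sin θ₁/V₁ = sin θ₂/V₂ ⇒ sin θ₂ = 3.61·sin 16.8°/1.76 = 3.61·0.2890/1.76 = 0.5928.
θ₂ = arcsin 0.5928 = 36.36° from the normal.

36.36°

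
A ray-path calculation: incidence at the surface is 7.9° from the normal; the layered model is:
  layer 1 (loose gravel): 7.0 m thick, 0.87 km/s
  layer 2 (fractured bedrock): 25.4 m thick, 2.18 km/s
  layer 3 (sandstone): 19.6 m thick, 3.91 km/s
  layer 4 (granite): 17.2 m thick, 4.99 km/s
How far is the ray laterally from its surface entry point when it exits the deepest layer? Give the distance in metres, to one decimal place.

Ray parameter p = sin 7.9° / 0.87 km/s = 1.5798e-01 s/km.
Layer 1: θ = 7.90°; offset = 7.0·tan 7.90° = 0.971 m.
Layer 2: sin θ = p·2.18 = 0.3444 → θ = 20.15°; offset = 25.4·tan 20.15° = 9.318 m.
Layer 3: sin θ = p·3.91 = 0.6177 → θ = 38.15°; offset = 19.6·tan 38.15° = 15.396 m.
Layer 4: sin θ = p·4.99 = 0.7883 → θ = 52.03°; offset = 17.2·tan 52.03° = 22.039 m.
Summing the layer offsets gives 47.723 m.

47.7 m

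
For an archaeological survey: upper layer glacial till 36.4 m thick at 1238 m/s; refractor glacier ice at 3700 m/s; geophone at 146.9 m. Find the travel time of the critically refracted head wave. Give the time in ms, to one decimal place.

t = x/V₂ + 2h·√(V₂²−V₁²)/(V₁V₂).
√(V₂²−V₁²) = √(3700²−1238²) = 3486.7 m/s; delay term = 2·36.4·3486.7/(1238·3700) = 0.05542 s.
t = 146.9/3700 + 0.05542 = 0.09512 s.

95.1 ms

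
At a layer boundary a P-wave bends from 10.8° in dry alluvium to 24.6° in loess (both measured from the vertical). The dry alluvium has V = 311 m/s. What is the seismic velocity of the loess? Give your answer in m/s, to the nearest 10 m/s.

690 m/s

sin 10.8° = 0.1874; sin 24.6° = 0.4163.
V₂ = V₁·(sin θ₂/sin θ₁) = 311·(0.4163/0.1874) = 690.91 m/s.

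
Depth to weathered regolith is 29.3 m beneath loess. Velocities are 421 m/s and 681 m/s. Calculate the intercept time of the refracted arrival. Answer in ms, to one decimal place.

θ_c = arcsin(V₁/V₂) = arcsin(421/681) = 38.19°; cos θ_c = 0.7860.
tᵢ = 2h·cos θ_c / V₁ = 2·29.3·0.7860 / 421 = 0.10941 s.

109.4 ms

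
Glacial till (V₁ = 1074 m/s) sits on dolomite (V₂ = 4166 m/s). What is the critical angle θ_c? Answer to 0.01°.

14.94°

At critical incidence the refracted ray runs along the interface (θ₂ = 90°), so sin θ_c = V₁/V₂.
θ_c = arcsin(1074/4166) = arcsin 0.2578 = 14.94°.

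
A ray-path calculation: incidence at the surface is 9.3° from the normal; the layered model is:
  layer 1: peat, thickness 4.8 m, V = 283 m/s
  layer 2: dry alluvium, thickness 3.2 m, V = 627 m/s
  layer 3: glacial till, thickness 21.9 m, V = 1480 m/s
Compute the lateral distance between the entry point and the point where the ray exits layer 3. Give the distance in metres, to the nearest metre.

Apply Snell's law at each interface; in layer i the horizontal offset is hᵢ·tan θᵢ.
Layer 1: θ = 9.30°; offset = 4.8·tan 9.30° = 0.786 m.
Layer 2: sin θ = 627·sin 9.3°/283 = 0.3580, θ = 20.98°; offset = 3.2·tan 20.98° = 1.227 m.
Layer 3: sin θ = 1480·sin 9.3°/283 = 0.8451, θ = 57.69°; offset = 21.9·tan 57.69° = 34.624 m.
Total horizontal offset = 36.638 m.

37 m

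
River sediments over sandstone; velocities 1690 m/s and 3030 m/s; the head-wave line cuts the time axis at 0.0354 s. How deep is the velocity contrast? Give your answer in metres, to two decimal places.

36.04 m

θ_c = arcsin(1690/3030) = 33.90°; cos θ_c = 0.8300.
tᵢ = 2h cos θ_c/V₁ ⇒ h = tᵢ·V₁/(2 cos θ_c) = 0.0354·1690/(2·0.8300) = 36.04 m.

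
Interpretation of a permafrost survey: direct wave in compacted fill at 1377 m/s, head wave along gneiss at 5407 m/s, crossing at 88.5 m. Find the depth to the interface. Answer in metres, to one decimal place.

34.1 m

h = (x_cross/2)·√((V₂−V₁)/(V₂+V₁)).
(V₂−V₁)/(V₂+V₁) = (5407−1377)/(5407+1377) = 0.5940; √ = 0.7707.
h = (88.5/2)·0.7707 = 34.11 m.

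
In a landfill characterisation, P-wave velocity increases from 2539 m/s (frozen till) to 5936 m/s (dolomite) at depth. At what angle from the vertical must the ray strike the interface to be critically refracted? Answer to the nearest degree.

At critical incidence the refracted ray runs along the interface (θ₂ = 90°), so sin θ_c = V₁/V₂.
θ_c = arcsin(2539/5936) = arcsin 0.4277 = 25.32°.

25°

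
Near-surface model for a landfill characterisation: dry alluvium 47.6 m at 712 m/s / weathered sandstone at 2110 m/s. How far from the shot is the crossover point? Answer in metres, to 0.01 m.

x_cross = 2h·√((V₂+V₁)/(V₂−V₁)).
(V₂+V₁)/(V₂−V₁) = (2110+712)/(2110−712) = 2.0186; √ = 1.4208.
x_cross = 2·47.6·1.4208 = 135.26 m.

135.26 m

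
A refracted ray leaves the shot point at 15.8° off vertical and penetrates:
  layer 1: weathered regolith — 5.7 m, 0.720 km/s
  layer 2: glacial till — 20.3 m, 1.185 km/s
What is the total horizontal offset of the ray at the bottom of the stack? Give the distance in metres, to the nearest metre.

p = sin θ₁/V₁ = sin 15.8°/0.720 = 3.7817e-01 s/km is conserved through the stack.
Layer 1: θ = 15.80°; offset = 5.7·tan 15.80° = 1.613 m.
Layer 2: sin θ = p·1.185 = 0.4481 → θ = 26.62°; offset = 20.3·tan 26.62° = 10.176 m.
Total horizontal offset = 11.789 m.

12 m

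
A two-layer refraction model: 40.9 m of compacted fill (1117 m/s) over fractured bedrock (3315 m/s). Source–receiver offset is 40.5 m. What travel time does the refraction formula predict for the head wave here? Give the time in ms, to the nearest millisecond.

81 ms

t = x/V₂ + 2h·√(V₂²−V₁²)/(V₁V₂).
√(V₂²−V₁²) = √(3315²−1117²) = 3121.1 m/s; delay term = 2·40.9·3121.1/(1117·3315) = 0.06895 s.
t = 40.5/3315 + 0.06895 = 0.08117 s.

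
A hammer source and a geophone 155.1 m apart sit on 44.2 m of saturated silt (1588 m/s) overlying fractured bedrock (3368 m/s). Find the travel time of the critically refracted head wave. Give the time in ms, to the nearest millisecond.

θ_c = arcsin(V₁/V₂) = arcsin(1588/3368) = 28.13°, cos θ_c = 0.8819.
Intercept time tᵢ = 2h cos θ_c / V₁ = 2·44.2·0.8819/1588 = 0.04909 s.
t = x/V₂ + tᵢ = 155.1/3368 + 0.04909 = 0.09514 s.

95 ms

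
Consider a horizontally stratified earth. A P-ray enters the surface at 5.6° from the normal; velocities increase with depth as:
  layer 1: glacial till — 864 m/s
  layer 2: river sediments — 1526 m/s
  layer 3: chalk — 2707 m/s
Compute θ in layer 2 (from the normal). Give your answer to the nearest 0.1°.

9.9°

Snell's law across each interface conserves sin θ / V, so sin θ_2 = V_2·sin θ₁/V₁.
sin θ_2 = 1526 × sin 5.6° / 864 = 0.1724.
θ_2 = arcsin 0.1724 = 9.92°.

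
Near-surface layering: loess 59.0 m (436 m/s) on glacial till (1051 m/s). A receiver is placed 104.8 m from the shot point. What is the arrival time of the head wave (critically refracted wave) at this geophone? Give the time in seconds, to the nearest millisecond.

θ_c = arcsin(V₁/V₂) = arcsin(436/1051) = 24.51°, cos θ_c = 0.9099.
Intercept time tᵢ = 2h cos θ_c / V₁ = 2·59.0·0.9099/436 = 0.24626 s.
t = x/V₂ + tᵢ = 104.8/1051 + 0.24626 = 0.34597 s.

0.346 s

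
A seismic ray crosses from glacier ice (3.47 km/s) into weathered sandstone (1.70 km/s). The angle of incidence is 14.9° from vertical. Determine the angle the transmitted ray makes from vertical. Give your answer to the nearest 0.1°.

7.2°

Snell's law: sin θ₂ = (V₂/V₁)·sin θ₁ = (1.70/3.47)·sin 14.9° = 0.1260.
θ₂ = sin⁻¹(0.1260) = 7.24° (from vertical).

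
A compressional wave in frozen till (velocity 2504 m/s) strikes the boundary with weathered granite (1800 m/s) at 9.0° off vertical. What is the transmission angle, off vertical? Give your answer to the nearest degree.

Snell's law: sin θ₂ = (V₂/V₁)·sin θ₁ = (1800/2504)·sin 9.0° = 0.1125.
θ₂ = sin⁻¹(0.1125) = 6.46° (from vertical).

6°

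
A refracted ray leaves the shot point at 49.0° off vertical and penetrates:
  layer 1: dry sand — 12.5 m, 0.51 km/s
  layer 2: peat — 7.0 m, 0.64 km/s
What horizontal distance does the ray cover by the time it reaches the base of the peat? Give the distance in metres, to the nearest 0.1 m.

p = sin θ₁/V₁ = sin 49.0°/0.51 = 1.4798e+00 s/km is conserved through the stack.
Layer 1: θ = 49.00°; offset = 12.5·tan 49.00° = 14.380 m.
Layer 2: sin θ = p·0.64 = 0.9471 → θ = 71.28°; offset = 7.0·tan 71.28° = 20.654 m.
Total horizontal offset = 35.034 m.

35.0 m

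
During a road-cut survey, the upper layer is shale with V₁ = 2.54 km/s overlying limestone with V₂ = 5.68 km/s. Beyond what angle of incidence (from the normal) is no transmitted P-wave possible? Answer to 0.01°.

26.56°

At critical incidence the refracted ray runs along the interface (θ₂ = 90°), so sin θ_c = V₁/V₂.
θ_c = arcsin(2.54/5.68) = arcsin 0.4472 = 26.56°.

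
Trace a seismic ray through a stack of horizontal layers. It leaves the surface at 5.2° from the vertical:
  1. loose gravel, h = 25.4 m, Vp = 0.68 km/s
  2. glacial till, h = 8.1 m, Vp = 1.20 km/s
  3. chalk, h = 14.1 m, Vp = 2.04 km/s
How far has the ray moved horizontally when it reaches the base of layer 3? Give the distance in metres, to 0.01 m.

Apply Snell's law at each interface; in layer i the horizontal offset is hᵢ·tan θᵢ.
Layer 1: θ = 5.20°; offset = 25.4·tan 5.20° = 2.3116 m.
Layer 2: sin θ = 1.20·sin 5.2°/0.68 = 0.1599, θ = 9.20°; offset = 8.1·tan 9.20° = 1.3124 m.
Layer 3: sin θ = 2.04·sin 5.2°/0.68 = 0.2719, θ = 15.78°; offset = 14.1·tan 15.78° = 3.9838 m.
Total horizontal offset = 7.6078 m.

7.61 m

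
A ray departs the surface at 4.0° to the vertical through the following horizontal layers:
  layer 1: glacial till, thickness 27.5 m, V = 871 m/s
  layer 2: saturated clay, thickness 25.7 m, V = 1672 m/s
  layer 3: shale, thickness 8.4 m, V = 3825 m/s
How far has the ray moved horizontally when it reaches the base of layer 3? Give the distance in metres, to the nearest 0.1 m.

p = sin θ₁/V₁ = sin 4.0°/871 = 8.0088e-05 s/m is conserved through the stack.
Layer 1: θ = 4.00°; offset = 27.5·tan 4.00° = 1.923 m.
Layer 2: sin θ = p·1672 = 0.1339 → θ = 7.70°; offset = 25.7·tan 7.70° = 3.473 m.
Layer 3: sin θ = p·3825 = 0.3063 → θ = 17.84°; offset = 8.4·tan 17.84° = 2.703 m.
Summing the layer offsets gives 8.099 m.

8.1 m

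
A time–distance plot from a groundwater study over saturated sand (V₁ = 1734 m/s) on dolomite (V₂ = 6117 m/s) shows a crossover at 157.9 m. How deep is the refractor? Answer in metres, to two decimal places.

h = (x_cross/2)·√((V₂−V₁)/(V₂+V₁)).
(V₂−V₁)/(V₂+V₁) = (6117−1734)/(6117+1734) = 0.5583; √ = 0.7472.
h = (157.9/2)·0.7472 = 58.99 m.

58.99 m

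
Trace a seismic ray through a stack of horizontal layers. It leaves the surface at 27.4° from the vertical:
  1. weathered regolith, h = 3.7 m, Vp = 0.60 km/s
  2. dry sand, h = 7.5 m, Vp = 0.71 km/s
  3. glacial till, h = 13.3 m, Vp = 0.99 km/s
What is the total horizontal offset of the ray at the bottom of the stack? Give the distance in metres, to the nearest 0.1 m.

Ray parameter p = sin 27.4° / 0.60 km/s = 7.6700e-01 s/km.
Layer 1: θ = 27.40°; offset = 3.7·tan 27.40° = 1.918 m.
Layer 2: sin θ = p·0.71 = 0.5446 → θ = 33.00°; offset = 7.5·tan 33.00° = 4.870 m.
Layer 3: sin θ = p·0.99 = 0.7593 → θ = 49.41°; offset = 13.3·tan 49.41° = 15.520 m.
Total horizontal offset = 22.308 m.

22.3 m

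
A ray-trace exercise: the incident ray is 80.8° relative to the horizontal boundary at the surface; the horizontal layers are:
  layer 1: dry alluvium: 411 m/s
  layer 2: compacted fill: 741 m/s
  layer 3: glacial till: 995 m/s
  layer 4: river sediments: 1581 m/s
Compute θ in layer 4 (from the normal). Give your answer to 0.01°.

From the normal: θ₁ = 90° − 80.8° = 9.2°.
Ray parameter p = sin 9.2° / 411 = 3.8901e-04 s/m.
sin θ_4 = p·V_4 = 3.8901e-04 × 1581 = 0.6150.
θ_4 = 37.95° from the vertical.

37.95°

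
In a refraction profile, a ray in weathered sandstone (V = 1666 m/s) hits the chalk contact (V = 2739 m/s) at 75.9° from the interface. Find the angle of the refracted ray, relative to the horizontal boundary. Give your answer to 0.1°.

66.4°

Convert to the normal: θ₁ = 90° − 75.9° = 14.1°.
Snell's law: sin θ₂ = (V₂/V₁)·sin θ₁ = (2739/1666)·sin 14.1° = 0.4005.
θ₂ = arcsin 0.4005 = 23.61° from the normal.
From the interface: 90° − 23.61° = 66.39°.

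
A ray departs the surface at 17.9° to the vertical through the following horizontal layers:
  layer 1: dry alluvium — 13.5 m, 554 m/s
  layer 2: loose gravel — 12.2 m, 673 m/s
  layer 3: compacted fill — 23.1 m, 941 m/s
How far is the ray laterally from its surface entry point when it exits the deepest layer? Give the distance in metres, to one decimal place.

Apply Snell's law at each interface; in layer i the horizontal offset is hᵢ·tan θᵢ.
Layer 1: θ = 17.90°; offset = 13.5·tan 17.90° = 4.360 m.
Layer 2: sin θ = 673·sin 17.9°/554 = 0.3734, θ = 21.92°; offset = 12.2·tan 21.92° = 4.910 m.
Layer 3: sin θ = 941·sin 17.9°/554 = 0.5221, θ = 31.47°; offset = 23.1·tan 31.47° = 14.139 m.
Σ offsets = 23.410 m.

23.4 m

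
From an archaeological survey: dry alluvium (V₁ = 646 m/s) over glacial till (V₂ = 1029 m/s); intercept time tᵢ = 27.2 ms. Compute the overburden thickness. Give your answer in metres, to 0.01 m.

h = tᵢ·V₁·V₂ / (2·√(V₂²−V₁²)).
√(V₂²−V₁²) = √(1029² − 646²) = 801.0 m/s.
h = 0.0272 s × 646 × 1029 / (2 × 801.0) = 11.29 m.

11.29 m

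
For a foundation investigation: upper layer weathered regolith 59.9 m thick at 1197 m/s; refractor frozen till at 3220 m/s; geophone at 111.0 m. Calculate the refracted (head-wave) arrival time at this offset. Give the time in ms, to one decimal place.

127.4 ms

θ_c = arcsin(V₁/V₂) = arcsin(1197/3220) = 21.82°, cos θ_c = 0.9283.
Intercept time tᵢ = 2h cos θ_c / V₁ = 2·59.9·0.9283/1197 = 0.09291 s.
t = x/V₂ + tᵢ = 111.0/3220 + 0.09291 = 0.12738 s.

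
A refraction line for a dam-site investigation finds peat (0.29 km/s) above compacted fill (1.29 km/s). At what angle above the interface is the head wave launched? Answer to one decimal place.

At critical incidence the refracted ray runs along the interface (θ₂ = 90°), so sin θ_c = V₁/V₂.
θ_c = arcsin(0.29/1.29) = arcsin 0.2248 = 12.99°.
Measured from the interface: 90° − 12.99° = 77.01°.

77.0°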